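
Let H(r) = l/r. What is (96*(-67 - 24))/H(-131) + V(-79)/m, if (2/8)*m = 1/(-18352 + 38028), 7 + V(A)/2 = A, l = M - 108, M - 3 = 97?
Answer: -989120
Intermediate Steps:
M = 100 (M = 3 + 97 = 100)
l = -8 (l = 100 - 108 = -8)
V(A) = -14 + 2*A
m = 1/4919 (m = 4/(-18352 + 38028) = 4/19676 = 4*(1/19676) = 1/4919 ≈ 0.00020329)
H(r) = -8/r
(96*(-67 - 24))/H(-131) + V(-79)/m = (96*(-67 - 24))/((-8/(-131))) + (-14 + 2*(-79))/(1/4919) = (96*(-91))/((-8*(-1/131))) + (-14 - 158)*4919 = -8736/8/131 - 172*4919 = -8736*131/8 - 846068 = -143052 - 846068 = -989120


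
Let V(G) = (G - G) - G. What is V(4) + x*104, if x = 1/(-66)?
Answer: -184/33 ≈ -5.5758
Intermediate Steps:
x = -1/66 ≈ -0.015152
V(G) = -G (V(G) = 0 - G = -G)
V(4) + x*104 = -1*4 - 1/66*104 = -4 - 52/33 = -184/33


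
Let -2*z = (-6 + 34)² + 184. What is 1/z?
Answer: -1/484 ≈ -0.0020661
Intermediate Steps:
z = -484 (z = -((-6 + 34)² + 184)/2 = -(28² + 184)/2 = -(784 + 184)/2 = -½*968 = -484)
1/z = 1/(-484) = -1/484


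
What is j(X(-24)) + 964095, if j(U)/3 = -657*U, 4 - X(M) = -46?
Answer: 865545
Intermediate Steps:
X(M) = 50 (X(M) = 4 - 1*(-46) = 4 + 46 = 50)
j(U) = -1971*U (j(U) = 3*(-657*U) = -1971*U)
j(X(-24)) + 964095 = -1971*50 + 964095 = -98550 + 964095 = 865545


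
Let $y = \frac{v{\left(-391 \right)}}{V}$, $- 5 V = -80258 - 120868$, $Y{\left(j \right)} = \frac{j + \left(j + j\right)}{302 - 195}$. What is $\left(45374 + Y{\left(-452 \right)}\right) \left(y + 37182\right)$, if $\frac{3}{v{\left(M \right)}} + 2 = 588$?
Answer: $\frac{3545005049970654259}{2101833742} \approx 1.6866 \cdot 10^{9}$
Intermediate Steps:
$v{\left(M \right)} = \frac{3}{586}$ ($v{\left(M \right)} = \frac{3}{-2 + 588} = \frac{3}{586}$)
$Y{\left(j \right)} = \frac{3 j}{107}$ ($Y{\left(j \right)} = \frac{j + 2 j}{107} = 3 j \frac{1}{107} = \frac{3 j}{107}$)
$V = \frac{201126}{5}$ ($V = - \frac{-80258 - 120868}{5} = \left(- \frac{1}{5}\right) \left(-201126\right) = \frac{201126}{5} \approx 40225.0$)
$y = \frac{5}{39286612}$ ($y = \frac{3}{586 \cdot \frac{201126}{5}} = \frac{3}{586} \cdot \frac{5}{201126} = \frac{5}{39286612} \approx 1.2727 \cdot 10^{-7}$)
$\left(45374 + Y{\left(-452 \right)}\right) \left(y + 37182\right) = \left(45374 + \frac{3}{107} \left(-452\right)\right) \left(\frac{5}{39286612} + 37182\right) = \left(45374 - \frac{1356}{107}\right) \frac{1460754807389}{39286612} = \frac{4853662}{107} \cdot \frac{1460754807389}{39286612} = \frac{3545005049970654259}{2101833742}$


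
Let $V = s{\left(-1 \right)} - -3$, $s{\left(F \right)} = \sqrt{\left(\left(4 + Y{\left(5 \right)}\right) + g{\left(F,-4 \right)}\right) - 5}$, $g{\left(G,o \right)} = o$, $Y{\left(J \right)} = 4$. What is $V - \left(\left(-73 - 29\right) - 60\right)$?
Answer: $165 + i \approx 165.0 + 1.0 i$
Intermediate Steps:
$s{\left(F \right)} = i$ ($s{\left(F \right)} = \sqrt{\left(\left(4 + 4\right) - 4\right) - 5} = \sqrt{\left(8 - 4\right) - 5} = \sqrt{4 - 5} = \sqrt{-1} = i$)
$V = 3 + i$ ($V = i - -3 = i + 3 = 3 + i \approx 3.0 + 1.0 i$)
$V - \left(\left(-73 - 29\right) - 60\right) = \left(3 + i\right) - \left(\left(-73 - 29\right) - 60\right) = \left(3 + i\right) - \left(-102 - 60\right) = \left(3 + i\right) - -162 = \left(3 + i\right) + 162 = 165 + i$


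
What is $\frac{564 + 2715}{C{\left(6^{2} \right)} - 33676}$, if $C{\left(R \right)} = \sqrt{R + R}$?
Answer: $- \frac{27605901}{283518226} - \frac{9837 \sqrt{2}}{567036452} \approx -0.097394$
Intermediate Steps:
$C{\left(R \right)} = \sqrt{2} \sqrt{R}$ ($C{\left(R \right)} = \sqrt{2 R} = \sqrt{2} \sqrt{R}$)
$\frac{564 + 2715}{C{\left(6^{2} \right)} - 33676} = \frac{564 + 2715}{\sqrt{2} \sqrt{6^{2}} - 33676} = \frac{3279}{\sqrt{2} \sqrt{36} - 33676} = \frac{3279}{\sqrt{2} \cdot 6 - 33676} = \frac{3279}{6 \sqrt{2} - 33676} = \frac{3279}{-33676 + 6 \sqrt{2}}$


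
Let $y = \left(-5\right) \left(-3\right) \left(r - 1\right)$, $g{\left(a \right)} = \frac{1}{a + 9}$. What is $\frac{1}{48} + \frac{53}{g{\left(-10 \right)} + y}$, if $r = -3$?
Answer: $- \frac{2483}{2928} \approx -0.84802$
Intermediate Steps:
$g{\left(a \right)} = \frac{1}{9 + a}$
$y = -60$ ($y = \left(-5\right) \left(-3\right) \left(-3 - 1\right) = 15 \left(-4\right) = -60$)
$\frac{1}{48} + \frac{53}{g{\left(-10 \right)} + y} = \frac{1}{48} + \frac{53}{\frac{1}{9 - 10} - 60} = \frac{1}{48} + \frac{53}{\frac{1}{-1} - 60} = \frac{1}{48} + \frac{53}{-1 - 60} = \frac{1}{48} + \frac{53}{-61} = \frac{1}{48} + 53 \left(- \frac{1}{61}\right) = \frac{1}{48} - \frac{53}{61} = - \frac{2483}{2928}$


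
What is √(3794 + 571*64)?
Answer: 9*√498 ≈ 200.84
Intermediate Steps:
√(3794 + 571*64) = √(3794 + 36544) = √40338 = 9*√498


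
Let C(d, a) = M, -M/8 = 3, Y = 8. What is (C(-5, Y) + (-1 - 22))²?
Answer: 2209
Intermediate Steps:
M = -24 (M = -8*3 = -24)
C(d, a) = -24
(C(-5, Y) + (-1 - 22))² = (-24 + (-1 - 22))² = (-24 - 23)² = (-47)² = 2209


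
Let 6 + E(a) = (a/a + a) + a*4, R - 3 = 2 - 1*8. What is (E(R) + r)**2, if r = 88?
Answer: 4624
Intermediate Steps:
R = -3 (R = 3 + (2 - 1*8) = 3 + (2 - 8) = 3 - 6 = -3)
E(a) = -5 + 5*a (E(a) = -6 + ((a/a + a) + a*4) = -6 + ((1 + a) + 4*a) = -6 + (1 + 5*a) = -5 + 5*a)
(E(R) + r)**2 = ((-5 + 5*(-3)) + 88)**2 = ((-5 - 15) + 88)**2 = (-20 + 88)**2 = 68**2 = 4624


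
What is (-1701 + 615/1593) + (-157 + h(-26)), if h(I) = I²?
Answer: -627437/531 ≈ -1181.6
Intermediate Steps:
(-1701 + 615/1593) + (-157 + h(-26)) = (-1701 + 615/1593) + (-157 + (-26)²) = (-1701 + 615*(1/1593)) + (-157 + 676) = (-1701 + 205/531) + 519 = -903026/531 + 519 = -627437/531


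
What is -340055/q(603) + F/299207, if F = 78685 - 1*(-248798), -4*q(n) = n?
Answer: 407184817789/180421821 ≈ 2256.8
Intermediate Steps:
q(n) = -n/4
F = 327483 (F = 78685 + 248798 = 327483)
-340055/q(603) + F/299207 = -340055/((-¼*603)) + 327483/299207 = -340055/(-603/4) + 327483*(1/299207) = -340055*(-4/603) + 327483/299207 = 1360220/603 + 327483/299207 = 407184817789/180421821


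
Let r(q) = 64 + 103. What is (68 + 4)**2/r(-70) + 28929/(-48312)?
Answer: 81872755/2689368 ≈ 30.443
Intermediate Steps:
r(q) = 167
(68 + 4)**2/r(-70) + 28929/(-48312) = (68 + 4)**2/167 + 28929/(-48312) = 72**2*(1/167) + 28929*(-1/48312) = 5184*(1/167) - 9643/16104 = 5184/167 - 9643/16104 = 81872755/2689368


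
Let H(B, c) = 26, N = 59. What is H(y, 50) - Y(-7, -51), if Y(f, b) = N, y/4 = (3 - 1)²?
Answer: -33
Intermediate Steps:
y = 16 (y = 4*(3 - 1)² = 4*2² = 4*4 = 16)
Y(f, b) = 59
H(y, 50) - Y(-7, -51) = 26 - 1*59 = 26 - 59 = -33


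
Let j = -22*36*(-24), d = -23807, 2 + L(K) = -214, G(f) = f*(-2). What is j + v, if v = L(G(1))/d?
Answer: 452523672/23807 ≈ 19008.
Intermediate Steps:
G(f) = -2*f
L(K) = -216 (L(K) = -2 - 214 = -216)
v = 216/23807 (v = -216/(-23807) = -216*(-1/23807) = 216/23807 ≈ 0.0090730)
j = 19008 (j = -792*(-24) = 19008)
j + v = 19008 + 216/23807 = 452523672/23807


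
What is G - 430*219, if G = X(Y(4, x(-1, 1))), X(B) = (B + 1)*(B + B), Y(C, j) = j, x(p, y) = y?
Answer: -94166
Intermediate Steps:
X(B) = 2*B*(1 + B) (X(B) = (1 + B)*(2*B) = 2*B*(1 + B))
G = 4 (G = 2*1*(1 + 1) = 2*1*2 = 4)
G - 430*219 = 4 - 430*219 = 4 - 94170 = -94166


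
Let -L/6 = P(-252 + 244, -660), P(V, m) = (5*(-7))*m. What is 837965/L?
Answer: -167593/27720 ≈ -6.0459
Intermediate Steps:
P(V, m) = -35*m
L = -138600 (L = -(-210)*(-660) = -6*23100 = -138600)
837965/L = 837965/(-138600) = 837965*(-1/138600) = -167593/27720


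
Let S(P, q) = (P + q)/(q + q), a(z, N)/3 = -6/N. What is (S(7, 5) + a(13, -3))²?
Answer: 1296/25 ≈ 51.840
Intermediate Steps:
a(z, N) = -18/N (a(z, N) = 3*(-6/N) = -18/N)
S(P, q) = (P + q)/(2*q) (S(P, q) = (P + q)/((2*q)) = (P + q)*(1/(2*q)) = (P + q)/(2*q))
(S(7, 5) + a(13, -3))² = ((½)*(7 + 5)/5 - 18/(-3))² = ((½)*(⅕)*12 - 18*(-⅓))² = (6/5 + 6)² = (36/5)² = 1296/25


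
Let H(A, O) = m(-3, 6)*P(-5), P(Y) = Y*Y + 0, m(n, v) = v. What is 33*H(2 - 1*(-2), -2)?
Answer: 4950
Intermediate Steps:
P(Y) = Y² (P(Y) = Y² + 0 = Y²)
H(A, O) = 150 (H(A, O) = 6*(-5)² = 6*25 = 150)
33*H(2 - 1*(-2), -2) = 33*150 = 4950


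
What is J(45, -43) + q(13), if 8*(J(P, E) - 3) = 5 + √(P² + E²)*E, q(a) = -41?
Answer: -299/8 - 43*√3874/8 ≈ -371.92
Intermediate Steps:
J(P, E) = 29/8 + E*√(E² + P²)/8 (J(P, E) = 3 + (5 + √(P² + E²)*E)/8 = 3 + (5 + √(E² + P²)*E)/8 = 3 + (5 + E*√(E² + P²))/8 = 3 + (5/8 + E*√(E² + P²)/8) = 29/8 + E*√(E² + P²)/8)
J(45, -43) + q(13) = (29/8 + (⅛)*(-43)*√((-43)² + 45²)) - 41 = (29/8 + (⅛)*(-43)*√(1849 + 2025)) - 41 = (29/8 + (⅛)*(-43)*√3874) - 41 = (29/8 - 43*√3874/8) - 41 = -299/8 - 43*√3874/8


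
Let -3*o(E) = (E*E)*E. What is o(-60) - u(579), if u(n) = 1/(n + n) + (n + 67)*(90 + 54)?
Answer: -24345793/1158 ≈ -21024.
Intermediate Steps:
o(E) = -E³/3 (o(E) = -E*E*E/3 = -E²*E/3 = -E³/3)
u(n) = 9648 + 1/(2*n) + 144*n (u(n) = 1/(2*n) + (67 + n)*144 = 1/(2*n) + (9648 + 144*n) = 9648 + 1/(2*n) + 144*n)
o(-60) - u(579) = -⅓*(-60)³ - (9648 + (½)/579 + 144*579) = -⅓*(-216000) - (9648 + (½)*(1/579) + 83376) = 72000 - (9648 + 1/1158 + 83376) = 72000 - 1*107721793/1158 = 72000 - 107721793/1158 = -24345793/1158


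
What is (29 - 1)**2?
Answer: 784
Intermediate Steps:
(29 - 1)**2 = 28**2 = 784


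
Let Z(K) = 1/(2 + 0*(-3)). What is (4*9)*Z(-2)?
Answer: 18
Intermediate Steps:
Z(K) = ½ (Z(K) = 1/(2 + 0) = 1/2 = ½)
(4*9)*Z(-2) = (4*9)*(½) = 36*(½) = 18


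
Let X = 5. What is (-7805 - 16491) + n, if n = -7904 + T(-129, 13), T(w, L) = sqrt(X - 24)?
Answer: -32200 + I*sqrt(19) ≈ -32200.0 + 4.3589*I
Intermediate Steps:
T(w, L) = I*sqrt(19) (T(w, L) = sqrt(5 - 24) = sqrt(-19) = I*sqrt(19))
n = -7904 + I*sqrt(19) ≈ -7904.0 + 4.3589*I
(-7805 - 16491) + n = (-7805 - 16491) + (-7904 + I*sqrt(19)) = -24296 + (-7904 + I*sqrt(19)) = -32200 + I*sqrt(19)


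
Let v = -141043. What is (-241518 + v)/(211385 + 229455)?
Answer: -382561/440840 ≈ -0.86780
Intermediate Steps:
(-241518 + v)/(211385 + 229455) = (-241518 - 141043)/(211385 + 229455) = -382561/440840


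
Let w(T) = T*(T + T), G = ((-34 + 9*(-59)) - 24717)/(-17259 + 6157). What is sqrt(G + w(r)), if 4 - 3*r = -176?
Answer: sqrt(221928097391)/5551 ≈ 84.866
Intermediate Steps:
r = 60 (r = 4/3 - 1/3*(-176) = 4/3 + 176/3 = 60)
G = 12641/5551 (G = ((-34 - 531) - 24717)/(-11102) = (-565 - 24717)*(-1/11102) = -25282*(-1/11102) = 12641/5551 ≈ 2.2772)
w(T) = 2*T**2 (w(T) = T*(2*T) = 2*T**2)
sqrt(G + w(r)) = sqrt(12641/5551 + 2*60**2) = sqrt(12641/5551 + 2*3600) = sqrt(12641/5551 + 7200) = sqrt(39979841/5551) = sqrt(221928097391)/5551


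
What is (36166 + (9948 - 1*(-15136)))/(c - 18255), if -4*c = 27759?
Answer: -35000/14397 ≈ -2.4311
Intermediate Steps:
c = -27759/4 (c = -¼*27759 = -27759/4 ≈ -6939.8)
(36166 + (9948 - 1*(-15136)))/(c - 18255) = (36166 + (9948 - 1*(-15136)))/(-27759/4 - 18255) = (36166 + (9948 + 15136))/(-100779/4) = (36166 + 25084)*(-4/100779) = 61250*(-4/100779) = -35000/14397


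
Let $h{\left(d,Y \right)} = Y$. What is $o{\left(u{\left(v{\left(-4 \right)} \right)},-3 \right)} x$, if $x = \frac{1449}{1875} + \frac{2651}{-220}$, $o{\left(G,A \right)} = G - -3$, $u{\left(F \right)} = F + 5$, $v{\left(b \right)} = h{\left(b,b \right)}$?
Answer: $- \frac{28193}{625} \approx -45.109$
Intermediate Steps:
$v{\left(b \right)} = b$
$u{\left(F \right)} = 5 + F$
$o{\left(G,A \right)} = 3 + G$ ($o{\left(G,A \right)} = G + 3 = 3 + G$)
$x = - \frac{28193}{2500}$ ($x = 1449 \cdot \frac{1}{1875} + 2651 \left(- \frac{1}{220}\right) = \frac{483}{625} - \frac{241}{20} = - \frac{28193}{2500} \approx -11.277$)
$o{\left(u{\left(v{\left(-4 \right)} \right)},-3 \right)} x = \left(3 + \left(5 - 4\right)\right) \left(- \frac{28193}{2500}\right) = \left(3 + 1\right) \left(- \frac{28193}{2500}\right) = 4 \left(- \frac{28193}{2500}\right) = - \frac{28193}{625}$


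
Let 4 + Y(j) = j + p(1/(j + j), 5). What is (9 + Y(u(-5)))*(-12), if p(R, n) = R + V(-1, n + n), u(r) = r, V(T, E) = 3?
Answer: -174/5 ≈ -34.800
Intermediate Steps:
p(R, n) = 3 + R (p(R, n) = R + 3 = 3 + R)
Y(j) = -1 + j + 1/(2*j) (Y(j) = -4 + (j + (3 + 1/(j + j))) = -4 + (j + (3 + 1/(2*j))) = -4 + (3 + j + 1/(2*j)) = -1 + j + 1/(2*j))
(9 + Y(u(-5)))*(-12) = (9 + (-1 - 5 + (1/2)/(-5)))*(-12) = (9 + (-1 - 5 + (1/2)*(-1/5)))*(-12) = (9 + (-1 - 5 - 1/10))*(-12) = (9 - 61/10)*(-12) = (29/10)*(-12) = -174/5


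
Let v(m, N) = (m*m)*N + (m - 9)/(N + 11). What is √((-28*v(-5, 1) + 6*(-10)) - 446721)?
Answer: I*√4027035/3 ≈ 668.92*I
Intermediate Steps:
v(m, N) = N*m² + (-9 + m)/(11 + N) (v(m, N) = m²*N + (-9 + m)/(11 + N) = N*m² + (-9 + m)/(11 + N))
√((-28*v(-5, 1) + 6*(-10)) - 446721) = √((-28*(-9 - 5 + 1²*(-5)² + 11*1*(-5)²)/(11 + 1) + 6*(-10)) - 446721) = √((-28*(-9 - 5 + 1*25 + 11*1*25)/12 - 60) - 446721) = √((-7*(-9 - 5 + 25 + 275)/3 - 60) - 446721) = √((-7*286/3 - 60) - 446721) = √((-28*143/6 - 60) - 446721) = √((-2002/3 - 60) - 446721) = √(-2182/3 - 446721) = √(-1342345/3) = I*√4027035/3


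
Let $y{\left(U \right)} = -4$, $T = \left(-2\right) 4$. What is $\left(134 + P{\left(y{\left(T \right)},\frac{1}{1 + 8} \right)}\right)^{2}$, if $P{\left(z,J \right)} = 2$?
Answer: $18496$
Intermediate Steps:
$T = -8$
$\left(134 + P{\left(y{\left(T \right)},\frac{1}{1 + 8} \right)}\right)^{2} = \left(134 + 2\right)^{2} = 136^{2} = 18496$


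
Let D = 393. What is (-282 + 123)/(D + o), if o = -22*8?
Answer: -159/217 ≈ -0.73272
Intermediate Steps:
o = -176
(-282 + 123)/(D + o) = (-282 + 123)/(393 - 176) = -159/217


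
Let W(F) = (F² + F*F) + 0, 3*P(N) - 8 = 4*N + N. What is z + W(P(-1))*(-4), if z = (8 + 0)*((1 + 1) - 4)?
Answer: -24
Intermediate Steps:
P(N) = 8/3 + 5*N/3 (P(N) = 8/3 + (4*N + N)/3 = 8/3 + (5*N)/3 = 8/3 + 5*N/3)
W(F) = 2*F² (W(F) = (F² + F²) + 0 = 2*F² + 0 = 2*F²)
z = -16 (z = 8*(2 - 4) = 8*(-2) = -16)
z + W(P(-1))*(-4) = -16 + (2*(8/3 + (5/3)*(-1))²)*(-4) = -16 + (2*(8/3 - 5/3)²)*(-4) = -16 + (2*1²)*(-4) = -16 + (2*1)*(-4) = -16 + 2*(-4) = -16 - 8 = -24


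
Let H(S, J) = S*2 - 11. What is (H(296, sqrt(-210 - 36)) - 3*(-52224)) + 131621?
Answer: 288874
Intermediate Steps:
H(S, J) = -11 + 2*S (H(S, J) = 2*S - 11 = -11 + 2*S)
(H(296, sqrt(-210 - 36)) - 3*(-52224)) + 131621 = ((-11 + 2*296) - 3*(-52224)) + 131621 = ((-11 + 592) + 156672) + 131621 = (581 + 156672) + 131621 = 157253 + 131621 = 288874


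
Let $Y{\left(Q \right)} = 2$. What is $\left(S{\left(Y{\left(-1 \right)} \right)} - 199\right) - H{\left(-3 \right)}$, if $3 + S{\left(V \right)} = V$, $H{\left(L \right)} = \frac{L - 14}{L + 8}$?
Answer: $- \frac{983}{5} \approx -196.6$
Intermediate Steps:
$H{\left(L \right)} = \frac{-14 + L}{8 + L}$
$S{\left(V \right)} = -3 + V$
$\left(S{\left(Y{\left(-1 \right)} \right)} - 199\right) - H{\left(-3 \right)} = \left(\left(-3 + 2\right) - 199\right) - \frac{-14 - 3}{8 - 3} = \left(-1 - 199\right) - \frac{1}{5} \left(-17\right) = -200 - \frac{1}{5} \left(-17\right) = -200 - - \frac{17}{5} = -200 + \frac{17}{5} = - \frac{983}{5}$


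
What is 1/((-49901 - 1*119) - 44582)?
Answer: -1/94602 ≈ -1.0571e-5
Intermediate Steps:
1/((-49901 - 1*119) - 44582) = 1/((-49901 - 119) - 44582) = 1/(-50020 - 44582) = 1/(-94602) = -1/94602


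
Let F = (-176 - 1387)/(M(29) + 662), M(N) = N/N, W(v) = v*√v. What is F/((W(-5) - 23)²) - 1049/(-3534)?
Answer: 23*(-1996037*I + 1159145*√5)/(781014*(-202*I + 115*√5)) ≈ 0.2946 + 0.0028347*I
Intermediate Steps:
W(v) = v^(3/2)
M(N) = 1
F = -521/221 (F = (-176 - 1387)/(1 + 662) = -1563/663 = -1563*1/663 = -521/221 ≈ -2.3575)
F/((W(-5) - 23)²) - 1049/(-3534) = -521/(221*((-5)^(3/2) - 23)²) - 1049/(-3534) = -521/(221*(-5*I*√5 - 23)²) - 1049*(-1/3534) = -521/(221*(-23 - 5*I*√5)²) + 1049/3534 = 1049/3534 - 521/(221*(-23 - 5*I*√5)²)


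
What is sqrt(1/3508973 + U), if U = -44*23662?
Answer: 3*I*sqrt(1424366235215918371)/3508973 ≈ 1020.4*I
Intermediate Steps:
U = -1041128
sqrt(1/3508973 + U) = sqrt(1/3508973 - 1041128) = sqrt(-3653290041543/3508973) = 3*I*sqrt(1424366235215918371)/3508973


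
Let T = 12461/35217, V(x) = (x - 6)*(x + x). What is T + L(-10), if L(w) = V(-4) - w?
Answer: 3181991/35217 ≈ 90.354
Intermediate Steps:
V(x) = 2*x*(-6 + x) (V(x) = (-6 + x)*(2*x) = 2*x*(-6 + x))
L(w) = 80 - w (L(w) = 2*(-4)*(-6 - 4) - w = 2*(-4)*(-10) - w = 80 - w)
T = 12461/35217 (T = 12461*(1/35217) = 12461/35217 ≈ 0.35383)
T + L(-10) = 12461/35217 + (80 - 1*(-10)) = 12461/35217 + (80 + 10) = 12461/35217 + 90 = 3181991/35217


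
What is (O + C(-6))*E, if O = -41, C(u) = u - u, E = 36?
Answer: -1476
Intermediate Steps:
C(u) = 0
(O + C(-6))*E = (-41 + 0)*36 = -41*36 = -1476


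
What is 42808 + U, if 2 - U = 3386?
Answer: 39424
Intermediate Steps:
U = -3384 (U = 2 - 1*3386 = 2 - 3386 = -3384)
42808 + U = 42808 - 3384 = 39424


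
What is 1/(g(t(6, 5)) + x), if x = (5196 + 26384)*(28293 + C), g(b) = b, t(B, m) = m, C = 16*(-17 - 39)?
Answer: 1/865197265 ≈ 1.1558e-9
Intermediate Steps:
C = -896 (C = 16*(-56) = -896)
x = 865197260 (x = (5196 + 26384)*(28293 - 896) = 31580*27397 = 865197260)
1/(g(t(6, 5)) + x) = 1/(5 + 865197260) = 1/865197265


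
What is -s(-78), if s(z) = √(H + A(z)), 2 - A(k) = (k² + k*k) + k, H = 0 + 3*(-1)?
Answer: -I*√12091 ≈ -109.96*I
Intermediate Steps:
H = -3 (H = 0 - 3 = -3)
A(k) = 2 - k - 2*k² (A(k) = 2 - ((k² + k*k) + k) = 2 - ((k² + k²) + k) = 2 - (2*k² + k) = 2 - (k + 2*k²) = 2 + (-k - 2*k²) = 2 - k - 2*k²)
s(z) = √(-1 - z - 2*z²) (s(z) = √(-3 + (2 - z - 2*z²)) = √(-1 - z - 2*z²))
-s(-78) = -√(-1 - 1*(-78) - 2*(-78)²) = -√(-1 + 78 - 2*6084) = -√(-1 + 78 - 12168) = -√(-12091) = -I*√12091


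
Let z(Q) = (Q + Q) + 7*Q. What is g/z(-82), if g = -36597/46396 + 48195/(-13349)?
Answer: 129742313/21765384312 ≈ 0.0059609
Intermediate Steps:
g = -389226939/88477172 (g = -36597*1/46396 + 48195*(-1/13349) = -36597/46396 - 6885/1907 = -389226939/88477172 ≈ -4.3992)
z(Q) = 9*Q (z(Q) = 2*Q + 7*Q = 9*Q)
g/z(-82) = -389226939/(88477172*(9*(-82))) = -389226939/88477172/(-738) = -389226939/88477172*(-1/738) = 129742313/21765384312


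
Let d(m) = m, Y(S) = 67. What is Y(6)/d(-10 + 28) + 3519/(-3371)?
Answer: 162515/60678 ≈ 2.6783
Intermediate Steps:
Y(6)/d(-10 + 28) + 3519/(-3371) = 67/(-10 + 28) + 3519/(-3371) = 67/18 + 3519*(-1/3371) = 67*(1/18) - 3519/3371 = 67/18 - 3519/3371 = 162515/60678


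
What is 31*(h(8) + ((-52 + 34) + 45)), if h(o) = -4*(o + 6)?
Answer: -899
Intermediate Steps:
h(o) = -24 - 4*o (h(o) = -4*(6 + o) = -24 - 4*o)
31*(h(8) + ((-52 + 34) + 45)) = 31*((-24 - 4*8) + ((-52 + 34) + 45)) = 31*((-24 - 32) + (-18 + 45)) = 31*(-56 + 27) = 31*(-29) = -899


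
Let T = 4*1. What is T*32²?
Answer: 4096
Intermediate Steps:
T = 4
T*32² = 4*32² = 4*1024 = 4096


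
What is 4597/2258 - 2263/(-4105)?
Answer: 23980539/9269090 ≈ 2.5872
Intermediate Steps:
4597/2258 - 2263/(-4105) = 4597*(1/2258) - 2263*(-1/4105) = 4597/2258 + 2263/4105 = 23980539/9269090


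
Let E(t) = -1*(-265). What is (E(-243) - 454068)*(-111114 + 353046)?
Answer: -109789467396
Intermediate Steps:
E(t) = 265
(E(-243) - 454068)*(-111114 + 353046) = (265 - 454068)*(-111114 + 353046) = -453803*241932 = -109789467396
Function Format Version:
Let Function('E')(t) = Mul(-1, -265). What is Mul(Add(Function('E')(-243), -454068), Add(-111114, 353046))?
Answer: -109789467396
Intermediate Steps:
Function('E')(t) = 265
Mul(Add(Function('E')(-243), -454068), Add(-111114, 353046)) = Mul(Add(265, -454068), Add(-111114, 353046)) = Mul(-453803, 241932) = -109789467396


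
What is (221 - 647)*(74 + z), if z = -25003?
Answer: 10619754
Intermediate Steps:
(221 - 647)*(74 + z) = (221 - 647)*(74 - 25003) = -426*(-24929) = 10619754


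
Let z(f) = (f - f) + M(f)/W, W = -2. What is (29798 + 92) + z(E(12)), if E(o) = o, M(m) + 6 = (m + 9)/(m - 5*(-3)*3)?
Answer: 1135927/38 ≈ 29893.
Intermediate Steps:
M(m) = -6 + (9 + m)/(45 + m) (M(m) = -6 + (m + 9)/(m - 5*(-3)*3) = -6 + (9 + m)/(m + 15*3) = -6 + (9 + m)/(m + 45) = -6 + (9 + m)/(45 + m))
z(f) = -(-261 - 5*f)/(2*(45 + f)) (z(f) = (f - f) + ((-261 - 5*f)/(45 + f))/(-2) = 0 + ((-261 - 5*f)/(45 + f))*(-½) = 0 - (-261 - 5*f)/(2*(45 + f)) = -(-261 - 5*f)/(2*(45 + f)))
(29798 + 92) + z(E(12)) = (29798 + 92) + (261 + 5*12)/(2*(45 + 12)) = 29890 + (½)*(261 + 60)/57 = 29890 + (½)*(1/57)*321 = 29890 + 107/38 = 1135927/38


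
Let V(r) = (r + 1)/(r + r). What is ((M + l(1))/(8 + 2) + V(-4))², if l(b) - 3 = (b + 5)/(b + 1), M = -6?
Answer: 9/64 ≈ 0.14063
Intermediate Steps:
l(b) = 3 + (5 + b)/(1 + b) (l(b) = 3 + (b + 5)/(b + 1) = 3 + (5 + b)/(1 + b))
V(r) = (1 + r)/(2*r) (V(r) = (1 + r)/((2*r)) = (1 + r)*(1/(2*r)) = (1 + r)/(2*r))
((M + l(1))/(8 + 2) + V(-4))² = ((-6 + 4*(2 + 1)/(1 + 1))/(8 + 2) + (½)*(1 - 4)/(-4))² = ((-6 + 4*3/2)/10 + (½)*(-¼)*(-3))² = ((-6 + 4*(½)*3)*(⅒) + 3/8)² = ((-6 + 6)*(⅒) + 3/8)² = (0*(⅒) + 3/8)² = (0 + 3/8)² = (3/8)² = 9/64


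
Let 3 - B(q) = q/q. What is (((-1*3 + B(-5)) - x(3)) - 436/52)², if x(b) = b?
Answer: 25921/169 ≈ 153.38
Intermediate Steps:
B(q) = 2 (B(q) = 3 - q/q = 3 - 1*1 = 3 - 1 = 2)
(((-1*3 + B(-5)) - x(3)) - 436/52)² = (((-1*3 + 2) - 1*3) - 436/52)² = (((-3 + 2) - 3) - 436*1/52)² = ((-1 - 3) - 109/13)² = (-4 - 109/13)² = (-161/13)² = 25921/169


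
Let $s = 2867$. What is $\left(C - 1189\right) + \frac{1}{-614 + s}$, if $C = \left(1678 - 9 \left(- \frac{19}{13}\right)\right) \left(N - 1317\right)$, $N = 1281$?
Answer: $- \frac{1817983988}{29289} \approx -62071.0$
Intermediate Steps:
$C = - \frac{791460}{13}$ ($C = \left(1678 - 9 \left(- \frac{19}{13}\right)\right) \left(1281 - 1317\right) = \left(1678 - 9 \left(\left(-19\right) \frac{1}{13}\right)\right) \left(-36\right) = \left(1678 - - \frac{171}{13}\right) \left(-36\right) = \left(1678 + \frac{171}{13}\right) \left(-36\right) = \frac{21985}{13} \left(-36\right) = - \frac{791460}{13} \approx -60882.0$)
$\left(C - 1189\right) + \frac{1}{-614 + s} = \left(- \frac{791460}{13} - 1189\right) + \frac{1}{-614 + 2867} = - \frac{806917}{13} + \frac{1}{2253} = - \frac{1817983988}{29289}$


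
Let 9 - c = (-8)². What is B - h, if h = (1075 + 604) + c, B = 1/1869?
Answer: -3035255/1869 ≈ -1624.0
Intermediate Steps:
B = 1/1869 ≈ 0.00053505
c = -55 (c = 9 - 1*(-8)² = 9 - 1*64 = 9 - 64 = -55)
h = 1624 (h = (1075 + 604) - 55 = 1679 - 55 = 1624)
B - h = 1/1869 - 1*1624 = 1/1869 - 1624 = -3035255/1869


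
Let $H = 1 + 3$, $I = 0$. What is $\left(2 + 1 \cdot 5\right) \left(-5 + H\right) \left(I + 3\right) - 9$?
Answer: $-30$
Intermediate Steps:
$H = 4$
$\left(2 + 1 \cdot 5\right) \left(-5 + H\right) \left(I + 3\right) - 9 = \left(2 + 1 \cdot 5\right) \left(-5 + 4\right) \left(0 + 3\right) - 9 = \left(2 + 5\right) \left(\left(-1\right) 3\right) - 9 = 7 \left(-3\right) - 9 = -21 - 9 = -30$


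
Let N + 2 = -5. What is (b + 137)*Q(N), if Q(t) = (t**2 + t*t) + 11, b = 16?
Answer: 16677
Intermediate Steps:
N = -7 (N = -2 - 5 = -7)
Q(t) = 11 + 2*t**2 (Q(t) = (t**2 + t**2) + 11 = 2*t**2 + 11 = 11 + 2*t**2)
(b + 137)*Q(N) = (16 + 137)*(11 + 2*(-7)**2) = 153*(11 + 2*49) = 153*(11 + 98) = 153*109 = 16677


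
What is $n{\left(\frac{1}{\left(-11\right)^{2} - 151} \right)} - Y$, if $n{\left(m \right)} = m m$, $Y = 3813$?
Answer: $- \frac{3431699}{900} \approx -3813.0$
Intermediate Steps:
$n{\left(m \right)} = m^{2}$
$n{\left(\frac{1}{\left(-11\right)^{2} - 151} \right)} - Y = \left(\frac{1}{\left(-11\right)^{2} - 151}\right)^{2} - 3813 = \left(\frac{1}{121 - 151}\right)^{2} - 3813 = \left(\frac{1}{-30}\right)^{2} - 3813 = \left(- \frac{1}{30}\right)^{2} - 3813 = \frac{1}{900} - 3813 = - \frac{3431699}{900}$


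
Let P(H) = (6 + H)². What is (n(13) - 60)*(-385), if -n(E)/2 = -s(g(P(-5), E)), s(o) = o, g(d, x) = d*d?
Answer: 22330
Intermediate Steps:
g(d, x) = d²
n(E) = 2 (n(E) = -(-2)*((6 - 5)²)² = -(-2)*(1²)² = -(-2)*1² = -(-2) = -2*(-1) = 2)
(n(13) - 60)*(-385) = (2 - 60)*(-385) = -58*(-385) = 22330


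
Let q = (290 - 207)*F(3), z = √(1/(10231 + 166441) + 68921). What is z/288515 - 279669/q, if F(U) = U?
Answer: -93223/83 + √134451929301346/12743130520 ≈ -1123.2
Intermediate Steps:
z = √134451929301346/44168 (z = √(1/176672 + 68921) = √(12176410913/176672) = √134451929301346/44168 ≈ 262.53)
q = 249 (q = (290 - 207)*3 = 83*3 = 249)
z/288515 - 279669/q = (√134451929301346/44168)/288515 - 279669/249 = (√134451929301346/44168)*(1/288515) - 279669*1/249 = √134451929301346/12743130520 - 93223/83 = -93223/83 + √134451929301346/12743130520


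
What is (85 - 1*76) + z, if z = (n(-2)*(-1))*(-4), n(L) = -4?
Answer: -7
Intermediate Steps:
z = -16 (z = -4*(-1)*(-4) = 4*(-4) = -16)
(85 - 1*76) + z = (85 - 1*76) - 16 = (85 - 76) - 16 = 9 - 16 = -7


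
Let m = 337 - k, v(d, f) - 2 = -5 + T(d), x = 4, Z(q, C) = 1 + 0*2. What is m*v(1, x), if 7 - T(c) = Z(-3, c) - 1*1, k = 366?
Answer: -116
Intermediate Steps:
Z(q, C) = 1 (Z(q, C) = 1 + 0 = 1)
T(c) = 7 (T(c) = 7 - (1 - 1*1) = 7 - (1 - 1) = 7 - 1*0 = 7 + 0 = 7)
v(d, f) = 4 (v(d, f) = 2 + (-5 + 7) = 2 + 2 = 4)
m = -29 (m = 337 - 1*366 = 337 - 366 = -29)
m*v(1, x) = -29*4 = -116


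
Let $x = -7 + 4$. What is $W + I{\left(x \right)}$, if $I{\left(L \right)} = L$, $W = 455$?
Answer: $452$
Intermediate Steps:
$x = -3$
$W + I{\left(x \right)} = 455 - 3 = 452$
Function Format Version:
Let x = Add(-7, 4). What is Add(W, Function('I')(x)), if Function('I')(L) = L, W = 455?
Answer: 452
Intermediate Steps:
x = -3
Add(W, Function('I')(x)) = Add(455, -3) = 452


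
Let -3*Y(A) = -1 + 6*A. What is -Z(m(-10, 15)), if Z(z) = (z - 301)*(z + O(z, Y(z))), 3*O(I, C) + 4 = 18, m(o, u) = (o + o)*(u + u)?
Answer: -1609186/3 ≈ -5.3640e+5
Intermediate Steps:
m(o, u) = 4*o*u (m(o, u) = (2*o)*(2*u) = 4*o*u)
Y(A) = ⅓ - 2*A (Y(A) = -(-1 + 6*A)/3 = ⅓ - 2*A)
O(I, C) = 14/3 (O(I, C) = -4/3 + (⅓)*18 = -4/3 + 6 = 14/3)
Z(z) = (-301 + z)*(14/3 + z) (Z(z) = (z - 301)*(z + 14/3) = (-301 + z)*(14/3 + z))
-Z(m(-10, 15)) = -(-4214/3 + (4*(-10)*15)² - 3556*(-10)*15/3) = -(-4214/3 + (-600)² - 889/3*(-600)) = -(-4214/3 + 360000 + 177800) = -1*1609186/3 = -1609186/3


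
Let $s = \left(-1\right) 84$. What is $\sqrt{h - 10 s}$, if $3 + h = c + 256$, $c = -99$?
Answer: $\sqrt{994} \approx 31.528$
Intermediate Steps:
$h = 154$ ($h = -3 + \left(-99 + 256\right) = -3 + 157 = 154$)
$s = -84$
$\sqrt{h - 10 s} = \sqrt{154 - -840} = \sqrt{154 + 840} = \sqrt{994}$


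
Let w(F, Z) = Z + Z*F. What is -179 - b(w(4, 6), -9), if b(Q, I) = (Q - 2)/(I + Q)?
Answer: -541/3 ≈ -180.33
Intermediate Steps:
w(F, Z) = Z + F*Z
b(Q, I) = (-2 + Q)/(I + Q)
-179 - b(w(4, 6), -9) = -179 - (-2 + 6*(1 + 4))/(-9 + 6*(1 + 4)) = -179 - (-2 + 6*5)/(-9 + 6*5) = -179 - (-2 + 30)/(-9 + 30) = -179 - 28/21 = -179 - 1*4/3 = -179 - 4/3 = -541/3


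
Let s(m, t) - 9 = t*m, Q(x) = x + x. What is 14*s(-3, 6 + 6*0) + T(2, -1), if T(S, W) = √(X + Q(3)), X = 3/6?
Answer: -126 + √26/2 ≈ -123.45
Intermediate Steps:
Q(x) = 2*x
X = ½ (X = 3*(⅙) = ½ ≈ 0.50000)
s(m, t) = 9 + m*t (s(m, t) = 9 + t*m = 9 + m*t)
T(S, W) = √26/2 (T(S, W) = √(½ + 2*3) = √(½ + 6) = √(13/2) = √26/2)
14*s(-3, 6 + 6*0) + T(2, -1) = 14*(9 - 3*(6 + 6*0)) + √26/2 = 14*(9 - 3*(6 + 0)) + √26/2 = 14*(9 - 3*6) + √26/2 = 14*(9 - 18) + √26/2 = 14*(-9) + √26/2 = -126 + √26/2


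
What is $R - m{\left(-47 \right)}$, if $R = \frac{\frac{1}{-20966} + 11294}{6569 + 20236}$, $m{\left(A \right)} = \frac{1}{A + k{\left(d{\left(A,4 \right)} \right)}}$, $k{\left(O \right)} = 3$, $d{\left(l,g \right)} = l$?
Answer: $\frac{166375057}{374662420} \approx 0.44407$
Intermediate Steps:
$m{\left(A \right)} = \frac{1}{3 + A}$ ($m{\left(A \right)} = \frac{1}{A + 3} = \frac{1}{3 + A}$)
$R = \frac{78930001}{187331210}$ ($R = \frac{- \frac{1}{20966} + 11294}{26805} = \frac{236790003}{20966} \cdot \frac{1}{26805} = \frac{78930001}{187331210} \approx 0.42134$)
$R - m{\left(-47 \right)} = \frac{78930001}{187331210} - \frac{1}{3 - 47} = \frac{78930001}{187331210} - \frac{1}{-44} = \frac{78930001}{187331210} - - \frac{1}{44} = \frac{78930001}{187331210} + \frac{1}{44} = \frac{166375057}{374662420}$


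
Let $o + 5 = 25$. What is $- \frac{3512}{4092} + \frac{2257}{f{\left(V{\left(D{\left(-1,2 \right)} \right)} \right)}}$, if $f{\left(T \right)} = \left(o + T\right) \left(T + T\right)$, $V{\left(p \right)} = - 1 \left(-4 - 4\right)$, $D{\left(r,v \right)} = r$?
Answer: $\frac{1915567}{458304} \approx 4.1797$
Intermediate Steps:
$o = 20$ ($o = -5 + 25 = 20$)
$V{\left(p \right)} = 8$ ($V{\left(p \right)} = - 1 \left(-8\right) = \left(-1\right) \left(-8\right) = 8$)
$f{\left(T \right)} = 2 T \left(20 + T\right)$ ($f{\left(T \right)} = \left(20 + T\right) \left(T + T\right) = \left(20 + T\right) 2 T = 2 T \left(20 + T\right)$)
$- \frac{3512}{4092} + \frac{2257}{f{\left(V{\left(D{\left(-1,2 \right)} \right)} \right)}} = - \frac{3512}{4092} + \frac{2257}{2 \cdot 8 \left(20 + 8\right)} = \left(-3512\right) \frac{1}{4092} + \frac{2257}{2 \cdot 8 \cdot 28} = - \frac{878}{1023} + \frac{2257}{448} = \frac{1915567}{458304}$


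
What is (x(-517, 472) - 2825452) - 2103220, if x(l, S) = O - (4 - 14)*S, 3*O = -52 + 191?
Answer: -14771717/3 ≈ -4.9239e+6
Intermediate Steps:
O = 139/3 (O = (-52 + 191)/3 = (1/3)*139 = 139/3 ≈ 46.333)
x(l, S) = 139/3 + 10*S (x(l, S) = 139/3 - (4 - 14)*S = 139/3 - (-10)*S = 139/3 + 10*S)
(x(-517, 472) - 2825452) - 2103220 = ((139/3 + 10*472) - 2825452) - 2103220 = ((139/3 + 4720) - 2825452) - 2103220 = (14299/3 - 2825452) - 2103220 = -8462057/3 - 2103220 = -14771717/3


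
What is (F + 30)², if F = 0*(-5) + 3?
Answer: 1089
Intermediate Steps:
F = 3 (F = 0 + 3 = 3)
(F + 30)² = (3 + 30)² = 33² = 1089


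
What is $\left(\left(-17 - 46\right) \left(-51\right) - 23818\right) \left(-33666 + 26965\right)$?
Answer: $138074105$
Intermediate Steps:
$\left(\left(-17 - 46\right) \left(-51\right) - 23818\right) \left(-33666 + 26965\right) = \left(\left(-63\right) \left(-51\right) - 23818\right) \left(-6701\right) = \left(3213 - 23818\right) \left(-6701\right) = \left(-20605\right) \left(-6701\right) = 138074105$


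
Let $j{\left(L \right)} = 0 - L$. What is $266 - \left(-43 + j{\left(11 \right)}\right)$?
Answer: $320$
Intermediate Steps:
$j{\left(L \right)} = - L$
$266 - \left(-43 + j{\left(11 \right)}\right) = 266 - \left(-43 - 11\right) = 266 - -54 = 266 + 54 = 320$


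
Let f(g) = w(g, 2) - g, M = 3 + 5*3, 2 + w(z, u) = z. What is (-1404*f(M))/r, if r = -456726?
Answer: -468/76121 ≈ -0.0061481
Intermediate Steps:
w(z, u) = -2 + z
M = 18 (M = 3 + 15 = 18)
f(g) = -2 (f(g) = (-2 + g) - g = -2)
(-1404*f(M))/r = -1404*(-2)/(-456726) = 2808*(-1/456726) = -468/76121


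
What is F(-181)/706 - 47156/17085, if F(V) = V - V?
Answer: -47156/17085 ≈ -2.7601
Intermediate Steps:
F(V) = 0
F(-181)/706 - 47156/17085 = 0/706 - 47156/17085 = 0*(1/706) - 47156*1/17085 = 0 - 47156/17085 = -47156/17085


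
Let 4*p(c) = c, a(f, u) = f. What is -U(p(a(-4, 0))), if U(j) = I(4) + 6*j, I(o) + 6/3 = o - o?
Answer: 8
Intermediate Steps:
I(o) = -2 (I(o) = -2 + (o - o) = -2 + 0 = -2)
p(c) = c/4
U(j) = -2 + 6*j
-U(p(a(-4, 0))) = -(-2 + 6*((¼)*(-4))) = -(-2 + 6*(-1)) = -(-2 - 6) = -1*(-8) = 8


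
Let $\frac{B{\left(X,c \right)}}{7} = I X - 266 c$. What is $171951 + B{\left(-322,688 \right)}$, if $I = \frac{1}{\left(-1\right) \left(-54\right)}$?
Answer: $- \frac{29946962}{27} \approx -1.1091 \cdot 10^{6}$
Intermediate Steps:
$I = \frac{1}{54} \approx 0.018519$
$B{\left(X,c \right)} = - 1862 c + \frac{7 X}{54}$ ($B{\left(X,c \right)} = 7 \left(\frac{X}{54} - 266 c\right) = 7 \left(- 266 c + \frac{X}{54}\right) = - 1862 c + \frac{7 X}{54}$)
$171951 + B{\left(-322,688 \right)} = 171951 + \left(\left(-1862\right) 688 + \frac{7}{54} \left(-322\right)\right) = 171951 - \frac{34589639}{27} = - \frac{29946962}{27}$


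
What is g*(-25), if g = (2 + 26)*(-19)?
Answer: 13300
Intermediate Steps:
g = -532 (g = 28*(-19) = -532)
g*(-25) = -532*(-25) = 13300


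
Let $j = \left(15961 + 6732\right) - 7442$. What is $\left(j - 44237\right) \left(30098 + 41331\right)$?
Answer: $-2070440994$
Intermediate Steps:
$j = 15251$ ($j = 22693 - 7442 = 15251$)
$\left(j - 44237\right) \left(30098 + 41331\right) = \left(15251 - 44237\right) \left(30098 + 41331\right) = \left(-28986\right) 71429 = -2070440994$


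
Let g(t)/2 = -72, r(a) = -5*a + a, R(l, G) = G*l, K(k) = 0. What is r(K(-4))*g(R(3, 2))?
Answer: 0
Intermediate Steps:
r(a) = -4*a
g(t) = -144 (g(t) = 2*(-72) = -144)
r(K(-4))*g(R(3, 2)) = -4*0*(-144) = 0*(-144) = 0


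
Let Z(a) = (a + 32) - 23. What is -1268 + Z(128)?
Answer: -1131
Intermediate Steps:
Z(a) = 9 + a (Z(a) = (32 + a) - 23 = 9 + a)
-1268 + Z(128) = -1268 + (9 + 128) = -1268 + 137 = -1131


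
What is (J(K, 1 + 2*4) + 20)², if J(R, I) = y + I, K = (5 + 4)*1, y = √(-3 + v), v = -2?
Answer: (29 + I*√5)² ≈ 836.0 + 129.69*I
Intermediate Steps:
y = I*√5 (y = √(-3 - 2) = √(-5) = I*√5 ≈ 2.2361*I)
K = 9 (K = 9*1 = 9)
J(R, I) = I + I*√5 (J(R, I) = I*√5 + I = I + I*√5)
(J(K, 1 + 2*4) + 20)² = (((1 + 2*4) + I*√5) + 20)² = (((1 + 8) + I*√5) + 20)² = ((9 + I*√5) + 20)² = (29 + I*√5)²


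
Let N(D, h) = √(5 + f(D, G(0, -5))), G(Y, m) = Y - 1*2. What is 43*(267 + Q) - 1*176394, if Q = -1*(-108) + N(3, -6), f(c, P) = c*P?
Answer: -160269 + 43*I ≈ -1.6027e+5 + 43.0*I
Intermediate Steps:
G(Y, m) = -2 + Y (G(Y, m) = Y - 2 = -2 + Y)
f(c, P) = P*c
N(D, h) = √(5 - 2*D) (N(D, h) = √(5 + (-2 + 0)*D) = √(5 - 2*D))
Q = 108 + I (Q = -1*(-108) + √(5 - 2*3) = 108 + √(5 - 6) = 108 + √(-1) = 108 + I ≈ 108.0 + 1.0*I)
43*(267 + Q) - 1*176394 = 43*(267 + (108 + I)) - 1*176394 = 43*(375 + I) - 176394 = (16125 + 43*I) - 176394 = -160269 + 43*I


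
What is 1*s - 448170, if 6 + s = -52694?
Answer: -500870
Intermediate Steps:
s = -52700 (s = -6 - 52694 = -52700)
1*s - 448170 = 1*(-52700) - 448170 = -52700 - 448170 = -500870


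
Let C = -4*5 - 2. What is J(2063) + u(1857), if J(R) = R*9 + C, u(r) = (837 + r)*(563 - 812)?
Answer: -652261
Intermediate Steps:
C = -22 (C = -20 - 2 = -22)
u(r) = -208413 - 249*r (u(r) = (837 + r)*(-249) = -208413 - 249*r)
J(R) = -22 + 9*R (J(R) = R*9 - 22 = 9*R - 22 = -22 + 9*R)
J(2063) + u(1857) = (-22 + 9*2063) + (-208413 - 249*1857) = (-22 + 18567) + (-208413 - 462393) = 18545 - 670806 = -652261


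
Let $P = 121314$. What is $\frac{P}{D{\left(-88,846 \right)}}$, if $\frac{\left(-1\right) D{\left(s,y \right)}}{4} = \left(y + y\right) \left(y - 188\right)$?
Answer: $- \frac{20219}{742224} \approx -0.027241$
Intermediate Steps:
$D{\left(s,y \right)} = - 8 y \left(-188 + y\right)$ ($D{\left(s,y \right)} = - 4 \left(y + y\right) \left(y - 188\right) = - 4 \cdot 2 y \left(-188 + y\right) = - 8 y \left(-188 + y\right)$)
$\frac{P}{D{\left(-88,846 \right)}} = \frac{121314}{8 \cdot 846 \left(188 - 846\right)} = \frac{121314}{8 \cdot 846 \left(-658\right)} = \frac{121314}{-4453344} = 121314 \left(- \frac{1}{4453344}\right) = - \frac{20219}{742224}$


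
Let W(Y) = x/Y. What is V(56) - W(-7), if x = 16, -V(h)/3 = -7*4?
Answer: 604/7 ≈ 86.286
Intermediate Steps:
V(h) = 84 (V(h) = -(-21)*4 = -3*(-28) = 84)
W(Y) = 16/Y
V(56) - W(-7) = 84 - 16/(-7) = 84 - 16*(-1)/7 = 84 - 1*(-16/7) = 84 + 16/7 = 604/7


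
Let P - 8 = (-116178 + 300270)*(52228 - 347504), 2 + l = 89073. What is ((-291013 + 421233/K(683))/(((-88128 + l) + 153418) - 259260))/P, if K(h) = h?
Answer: -99170323/1947265282825601764 ≈ -5.0928e-11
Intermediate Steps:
l = 89071 (l = -2 + 89073 = 89071)
P = -54357949384 (P = 8 + (-116178 + 300270)*(52228 - 347504) = 8 + 184092*(-295276) = 8 - 54357949392 = -54357949384)
((-291013 + 421233/K(683))/(((-88128 + l) + 153418) - 259260))/P = ((-291013 + 421233/683)/(((-88128 + 89071) + 153418) - 259260))/(-54357949384) = ((-291013 + 421233*(1/683))/((943 + 153418) - 259260))*(-1/54357949384) = ((-291013 + 421233/683)/(154361 - 259260))*(-1/54357949384) = -198340646/683/(-104899)*(-1/54357949384) = -198340646/683*(-1/104899)*(-1/54357949384) = (198340646/71646017)*(-1/54357949384) = -99170323/1947265282825601764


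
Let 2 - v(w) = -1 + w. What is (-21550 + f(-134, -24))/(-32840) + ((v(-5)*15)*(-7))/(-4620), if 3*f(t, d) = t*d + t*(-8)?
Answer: 430511/541860 ≈ 0.79451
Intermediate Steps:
v(w) = 3 - w (v(w) = 2 - (-1 + w) = 2 + (1 - w) = 3 - w)
f(t, d) = -8*t/3 + d*t/3 (f(t, d) = (t*d + t*(-8))/3 = (d*t - 8*t)/3 = (-8*t + d*t)/3 = -8*t/3 + d*t/3)
(-21550 + f(-134, -24))/(-32840) + ((v(-5)*15)*(-7))/(-4620) = (-21550 + (⅓)*(-134)*(-8 - 24))/(-32840) + (((3 - 1*(-5))*15)*(-7))/(-4620) = (-21550 + (⅓)*(-134)*(-32))*(-1/32840) + (((3 + 5)*15)*(-7))*(-1/4620) = (-21550 + 4288/3)*(-1/32840) + ((8*15)*(-7))*(-1/4620) = -60362/3*(-1/32840) + (120*(-7))*(-1/4620) = 30181/49260 - 840*(-1/4620) = 30181/49260 + 2/11 = 430511/541860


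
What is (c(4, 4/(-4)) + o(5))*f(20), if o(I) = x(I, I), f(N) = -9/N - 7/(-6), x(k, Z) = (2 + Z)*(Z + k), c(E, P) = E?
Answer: 1591/30 ≈ 53.033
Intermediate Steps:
f(N) = 7/6 - 9/N (f(N) = -9/N - 7*(-⅙) = -9/N + 7/6 = 7/6 - 9/N)
o(I) = 2*I² + 4*I (o(I) = I² + 2*I + 2*I + I*I = I² + 2*I + 2*I + I² = 2*I² + 4*I)
(c(4, 4/(-4)) + o(5))*f(20) = (4 + 2*5*(2 + 5))*(7/6 - 9/20) = (4 + 2*5*7)*(7/6 - 9*1/20) = (4 + 70)*(7/6 - 9/20) = 74*(43/60) = 1591/30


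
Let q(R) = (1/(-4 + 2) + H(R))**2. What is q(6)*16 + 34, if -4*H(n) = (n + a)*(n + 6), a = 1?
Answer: 7430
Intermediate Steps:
H(n) = -(1 + n)*(6 + n)/4 (H(n) = -(n + 1)*(n + 6)/4 = -(1 + n)*(6 + n)/4)
q(R) = (-2 - 7*R/4 - R**2/4)**2 (q(R) = (1/(-4 + 2) + (-3/2 - 7*R/4 - R**2/4))**2 = (1/(-2) + (-3/2 - 7*R/4 - R**2/4))**2 = (-1/2 + (-3/2 - 7*R/4 - R**2/4))**2 = (-2 - 7*R/4 - R**2/4)**2)
q(6)*16 + 34 = ((8 + 6**2 + 7*6)**2/16)*16 + 34 = ((8 + 36 + 42)**2/16)*16 + 34 = ((1/16)*86**2)*16 + 34 = ((1/16)*7396)*16 + 34 = (1849/4)*16 + 34 = 7396 + 34 = 7430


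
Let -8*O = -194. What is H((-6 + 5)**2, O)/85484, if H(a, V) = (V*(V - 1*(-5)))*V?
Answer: 1100853/5470976 ≈ 0.20122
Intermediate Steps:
O = 97/4 (O = -1/8*(-194) = 97/4 ≈ 24.250)
H(a, V) = V**2*(5 + V) (H(a, V) = (V*(V + 5))*V = (V*(5 + V))*V = V**2*(5 + V))
H((-6 + 5)**2, O)/85484 = ((97/4)**2*(5 + 97/4))/85484 = ((9409/16)*(117/4))*(1/85484) = (1100853/64)*(1/85484) = 1100853/5470976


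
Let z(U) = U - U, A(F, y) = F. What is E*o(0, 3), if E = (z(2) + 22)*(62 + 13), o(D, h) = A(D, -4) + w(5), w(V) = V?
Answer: 8250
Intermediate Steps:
z(U) = 0
o(D, h) = 5 + D (o(D, h) = D + 5 = 5 + D)
E = 1650 (E = (0 + 22)*(62 + 13) = 22*75 = 1650)
E*o(0, 3) = 1650*(5 + 0) = 1650*5 = 8250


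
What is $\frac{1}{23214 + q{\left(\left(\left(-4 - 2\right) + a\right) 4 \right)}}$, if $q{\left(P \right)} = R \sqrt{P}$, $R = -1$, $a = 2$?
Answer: $\frac{11607}{269444906} + \frac{i}{134722453} \approx 4.3077 \cdot 10^{-5} + 7.4227 \cdot 10^{-9} i$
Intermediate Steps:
$q{\left(P \right)} = - \sqrt{P}$
$\frac{1}{23214 + q{\left(\left(\left(-4 - 2\right) + a\right) 4 \right)}} = \frac{1}{23214 - \sqrt{\left(\left(-4 - 2\right) + 2\right) 4}} = \frac{1}{23214 - \sqrt{\left(-6 + 2\right) 4}} = \frac{1}{23214 - \sqrt{\left(-4\right) 4}} = \frac{1}{23214 - \sqrt{-16}} = \frac{1}{23214 - 4 i} = \frac{23214 + 4 i}{538889812}$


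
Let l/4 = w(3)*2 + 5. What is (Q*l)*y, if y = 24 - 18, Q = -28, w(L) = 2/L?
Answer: -4256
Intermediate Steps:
y = 6
l = 76/3 (l = 4*((2/3)*2 + 5) = 4*((2*(⅓))*2 + 5) = 4*((⅔)*2 + 5) = 4*(4/3 + 5) = 4*(19/3) = 76/3 ≈ 25.333)
(Q*l)*y = -28*76/3*6 = -2128/3*6 = -4256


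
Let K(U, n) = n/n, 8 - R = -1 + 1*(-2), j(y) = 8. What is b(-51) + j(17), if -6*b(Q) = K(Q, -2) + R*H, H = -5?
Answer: 17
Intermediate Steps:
R = 11 (R = 8 - (-1 + 1*(-2)) = 8 - (-1 - 2) = 8 - 1*(-3) = 8 + 3 = 11)
K(U, n) = 1
b(Q) = 9 (b(Q) = -(1 + 11*(-5))/6 = -(1 - 55)/6 = -1/6*(-54) = 9)
b(-51) + j(17) = 9 + 8 = 17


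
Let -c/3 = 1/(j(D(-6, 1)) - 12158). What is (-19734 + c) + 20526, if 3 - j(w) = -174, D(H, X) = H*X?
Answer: 9488955/11981 ≈ 792.00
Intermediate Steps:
j(w) = 177 (j(w) = 3 - 1*(-174) = 3 + 174 = 177)
c = 3/11981 (c = -3/(177 - 12158) = -3/(-11981) = -3*(-1/11981) = 3/11981 ≈ 0.00025040)
(-19734 + c) + 20526 = (-19734 + 3/11981) + 20526 = -236433051/11981 + 20526 = 9488955/11981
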